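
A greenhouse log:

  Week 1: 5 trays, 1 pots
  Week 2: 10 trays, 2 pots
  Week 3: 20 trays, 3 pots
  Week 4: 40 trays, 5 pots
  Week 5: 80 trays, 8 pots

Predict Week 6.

160 trays, 13 pots

For the trays, ×2 each step: 5, 10, 20, 40, 80 → 160.
Pots — each term is the sum of the two before it: 1, 2, 3, 5, 8 → 13.
Putting it together: 160 trays, 13 pots.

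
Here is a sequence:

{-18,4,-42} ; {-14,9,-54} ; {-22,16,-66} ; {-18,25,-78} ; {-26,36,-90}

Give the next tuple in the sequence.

First value goes -18, -14, -22, -18, -26 → -22 (alternating steps +4, −8, +4, −8, …).
For the second value, perfect squares: 2², 3², 4², …: 4, 9, 16, 25, 36 → 49.
Third value — −12 each step: -42, -54, -66, -78, -90 → -102.
So the next tuple is {-22,49,-102}.

{-22,49,-102}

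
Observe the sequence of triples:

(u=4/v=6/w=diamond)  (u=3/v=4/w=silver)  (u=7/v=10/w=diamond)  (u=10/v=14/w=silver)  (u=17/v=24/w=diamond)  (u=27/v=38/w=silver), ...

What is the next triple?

(u=44/v=62/w=diamond)

U — each term is the sum of the two before it: 4, 3, 7, 10, 17, 27 → 44.
For the v, each term is the sum of the two before it: 6, 4, 10, 14, 24, 38 → 62.
W: diamond, silver, diamond, silver, diamond, silver → diamond (alternates diamond ↔ silver).
Putting it together: (u=44/v=62/w=diamond).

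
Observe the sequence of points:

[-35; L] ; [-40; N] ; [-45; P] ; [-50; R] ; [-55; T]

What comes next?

First coordinate: −5 each step; -35, -40, -45, -50, -55 → -60.
Letter goes L, N, P, R, T → V (letters move forward 2 places in the alphabet).
Combining the parts gives [-60; V].

[-60; V]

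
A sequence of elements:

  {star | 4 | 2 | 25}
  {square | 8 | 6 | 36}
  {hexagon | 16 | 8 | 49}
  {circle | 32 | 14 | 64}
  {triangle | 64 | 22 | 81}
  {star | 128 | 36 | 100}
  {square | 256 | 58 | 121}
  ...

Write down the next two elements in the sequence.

Shape — repeats star → square → hexagon → circle → triangle: star, square, hexagon, circle, triangle, star, square → hexagon → circle.
Second coordinate goes 4, 8, 16, 32, 64, 128, 256 → 512 → 1024 (×2 each step).
Third coordinate: each term is the sum of the two before it, so 2, 6, 8, 14, 22, 36, 58 → 94 → 152.
Fourth coordinate: 25, 36, 49, 64, 81, 100, 121 → 144 → 169 (perfect squares: 5², 6², 7², …).
Putting the parts together: {hexagon | 512 | 94 | 144} and then {circle | 1024 | 152 | 169}.

{hexagon | 512 | 94 | 144}, {circle | 1024 | 152 | 169}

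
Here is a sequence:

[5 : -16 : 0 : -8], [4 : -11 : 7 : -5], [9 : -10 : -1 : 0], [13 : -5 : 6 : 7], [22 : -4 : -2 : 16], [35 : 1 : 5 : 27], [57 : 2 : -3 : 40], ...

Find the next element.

[92 : 7 : 4 : 55]

First slot goes 5, 4, 9, 13, 22, 35, 57 → 92 (each term is the sum of the two before it).
Second slot: -16, -11, -10, -5, -4, 1, 2 → 7 (alternating steps +5, +1, +5, +1, …).
Third slot goes 0, 7, -1, 6, -2, 5, -3 → 4 (alternating steps +7, −8, +7, −8, …).
Fourth slot goes -8, -5, 0, 7, 16, 27, 40 → 55 (differences are 3, 5, 7, … (increasing by 2 each time)).
Putting it together: [92 : 7 : 4 : 55].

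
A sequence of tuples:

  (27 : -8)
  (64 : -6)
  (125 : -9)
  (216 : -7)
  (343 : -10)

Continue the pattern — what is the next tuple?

(512 : -8)

First component: perfect cubes: 3³, 4³, 5³, …; 27, 64, 125, 216, 343 → 512.
For the second component, alternating steps +2, −3, +2, −3, …: -8, -6, -9, -7, -10 → -8.
So the next tuple is (512 : -8).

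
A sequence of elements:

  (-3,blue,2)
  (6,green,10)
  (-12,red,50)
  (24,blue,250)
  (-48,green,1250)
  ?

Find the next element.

First slot: ×(-2) each step; -3, 6, -12, 24, -48 → 96.
Colour: repeats blue → green → red, so blue, green, red, blue, green → red.
Third slot: ×5 each step, so 2, 10, 50, 250, 1250 → 6250.
Putting it together: (96,red,6250).

(96,red,6250)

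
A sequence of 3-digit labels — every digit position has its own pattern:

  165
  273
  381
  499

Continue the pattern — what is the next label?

507

For the first digit, +1 each step, mod 10: 1, 2, 3, 4 → 5.
Second digit — +1 each step, mod 10: 6, 7, 8, 9 → 0.
Third digit: −2 each step, mod 10, so 5, 3, 1, 9 → 7.
So the next label is 507.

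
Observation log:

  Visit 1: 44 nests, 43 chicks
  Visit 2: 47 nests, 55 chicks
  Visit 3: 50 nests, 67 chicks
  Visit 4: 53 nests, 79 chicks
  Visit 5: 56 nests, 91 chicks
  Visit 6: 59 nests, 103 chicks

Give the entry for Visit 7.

Nests: 44, 47, 50, 53, 56, 59 → 62 (+3 each step).
Chicks: +12 each step; 43, 55, 67, 79, 91, 103 → 115.
Combining the parts gives 62 nests, 115 chicks.

62 nests, 115 chicks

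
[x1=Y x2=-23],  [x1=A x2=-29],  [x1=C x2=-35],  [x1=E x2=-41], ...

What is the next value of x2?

-47

X1: letters move forward 2 places in the alphabet, wrapping Z→A, so Y, A, C, E → G.
X2 goes -23, -29, -35, -41 → -47 (−6 each step).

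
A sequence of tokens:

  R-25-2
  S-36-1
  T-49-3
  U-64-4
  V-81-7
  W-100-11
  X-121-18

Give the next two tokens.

Letter goes R, S, T, U, V, W, X → Y → Z (letters move forward 1 place in the alphabet).
Second component — perfect squares: 5², 6², 7², …: 25, 36, 49, 64, 81, 100, 121 → 144 → 169.
Third component: each term is the sum of the two before it, so 2, 1, 3, 4, 7, 11, 18 → 29 → 47.
Putting the parts together: Y-144-29 and then Z-169-47.

Y-144-29, Z-169-47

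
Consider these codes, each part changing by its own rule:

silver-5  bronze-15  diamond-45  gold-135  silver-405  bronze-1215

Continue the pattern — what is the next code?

Rank goes silver, bronze, diamond, gold, silver, bronze → diamond (repeats silver → bronze → diamond → gold).
Second component: 5, 15, 45, 135, 405, 1215 → 3645 (×3 each step).
So the next code is diamond-3645.

diamond-3645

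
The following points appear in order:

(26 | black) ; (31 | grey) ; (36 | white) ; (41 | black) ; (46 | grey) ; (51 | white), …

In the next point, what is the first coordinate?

56

First coordinate — +5 each step: 26, 31, 36, 41, 46, 51 → 56.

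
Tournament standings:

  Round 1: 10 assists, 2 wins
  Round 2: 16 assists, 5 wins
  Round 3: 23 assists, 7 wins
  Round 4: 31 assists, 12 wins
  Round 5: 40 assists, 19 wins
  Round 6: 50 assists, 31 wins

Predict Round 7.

61 assists, 50 wins

Assists: differences are 6, 7, 8, … (increasing by 1 each time), so 10, 16, 23, 31, 40, 50 → 61.
Wins: 2, 5, 7, 12, 19, 31 → 50 (each term is the sum of the two before it).
Combining the parts gives 61 assists, 50 wins.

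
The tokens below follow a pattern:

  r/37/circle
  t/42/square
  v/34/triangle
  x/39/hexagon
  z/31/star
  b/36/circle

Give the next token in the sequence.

Letter: letters move forward 2 places in the alphabet, wrapping Z→A, so r, t, v, x, z, b → d.
Second component — alternating steps +5, −8, +5, −8, …: 37, 42, 34, 39, 31, 36 → 28.
Shape goes circle, square, triangle, hexagon, star, circle → square (repeats circle → square → triangle → hexagon → star).
Combining the parts gives d/28/square.

d/28/square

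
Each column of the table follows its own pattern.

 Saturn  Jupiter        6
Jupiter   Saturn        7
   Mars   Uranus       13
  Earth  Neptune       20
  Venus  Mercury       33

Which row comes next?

Mercury  Venus  53

First planet: runs backward through the planets Mercury→Neptune, so Saturn, Jupiter, Mars, Earth, Venus → Mercury.
Second planet — runs through the planets Mercury→Neptune: Jupiter, Saturn, Uranus, Neptune, Mercury → Venus.
Third component: each term is the sum of the two before it; 6, 7, 13, 20, 33 → 53.
Putting it together: Mercury  Venus  53.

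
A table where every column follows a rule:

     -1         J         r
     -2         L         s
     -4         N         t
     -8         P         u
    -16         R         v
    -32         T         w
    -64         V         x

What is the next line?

-128  X  y

First component goes -1, -2, -4, -8, -16, -32, -64 → -128 (×2 each step).
First letter: letters move forward 2 places in the alphabet; J, L, N, P, R, T, V → X.
For the second letter, letters move forward 1 place in the alphabet: r, s, t, u, v, w, x → y.
Putting it together: -128  X  y.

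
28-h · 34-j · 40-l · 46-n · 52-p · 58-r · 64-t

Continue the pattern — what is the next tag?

70-v

First component: 28, 34, 40, 46, 52, 58, 64 → 70 (+6 each step).
Letter — letters move forward 2 places in the alphabet: h, j, l, n, p, r, t → v.
Combining the parts gives 70-v.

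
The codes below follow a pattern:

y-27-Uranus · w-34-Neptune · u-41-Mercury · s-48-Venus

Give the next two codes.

Letter: letters move back 2 places in the alphabet, so y, w, u, s → q → o.
Second component: +7 each step; 27, 34, 41, 48 → 55 → 62.
Planet: runs through the planets Mercury→Neptune; Uranus, Neptune, Mercury, Venus → Earth → Mars.
Putting the parts together: q-55-Earth and then o-62-Mars.

q-55-Earth then o-62-Mars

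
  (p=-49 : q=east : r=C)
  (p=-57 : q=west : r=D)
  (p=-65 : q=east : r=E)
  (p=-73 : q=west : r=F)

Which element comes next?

P: −8 each step; -49, -57, -65, -73 → -81.
Q — alternates east ↔ west: east, west, east, west → east.
R — letters move forward 1 place in the alphabet: C, D, E, F → G.
So the next element is (p=-81 : q=east : r=G).

(p=-81 : q=east : r=G)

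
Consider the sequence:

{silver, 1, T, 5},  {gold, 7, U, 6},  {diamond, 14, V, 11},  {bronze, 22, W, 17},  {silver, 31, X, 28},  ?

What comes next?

Rank — repeats silver → gold → diamond → bronze: silver, gold, diamond, bronze, silver → gold.
Second entry: differences are 6, 7, 8, … (increasing by 1 each time); 1, 7, 14, 22, 31 → 41.
Letter: letters move forward 1 place in the alphabet; T, U, V, W, X → Y.
For the fourth entry, each term is the sum of the two before it: 5, 6, 11, 17, 28 → 45.
Combining the parts gives {gold, 41, Y, 45}.

{gold, 41, Y, 45}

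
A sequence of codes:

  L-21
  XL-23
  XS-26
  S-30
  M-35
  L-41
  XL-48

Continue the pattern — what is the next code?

XS-56

For the size, repeats L → XL → XS → S → M: L, XL, XS, S, M, L, XL → XS.
Second component goes 21, 23, 26, 30, 35, 41, 48 → 56 (differences are 2, 3, 4, … (increasing by 1 each time)).
Putting it together: XS-56.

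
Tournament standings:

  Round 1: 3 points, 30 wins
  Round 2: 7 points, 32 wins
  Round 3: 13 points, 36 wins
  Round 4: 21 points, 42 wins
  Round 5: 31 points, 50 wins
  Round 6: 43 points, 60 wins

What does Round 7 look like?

57 points, 72 wins

Points: differences are 4, 6, 8, … (increasing by 2 each time); 3, 7, 13, 21, 31, 43 → 57.
Wins: 30, 32, 36, 42, 50, 60 → 72 (differences are 2, 4, 6, … (increasing by 2 each time)).
Putting it together: 57 points, 72 wins.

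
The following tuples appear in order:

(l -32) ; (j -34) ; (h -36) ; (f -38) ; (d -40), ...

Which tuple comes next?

(b -42)

Letter: l, j, h, f, d → b (letters move back 2 places in the alphabet).
Second entry goes -32, -34, -36, -38, -40 → -42 (−2 each step).
So the next tuple is (b -42).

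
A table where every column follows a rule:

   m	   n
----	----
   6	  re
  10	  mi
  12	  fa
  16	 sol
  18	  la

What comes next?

22  ti

Column m — alternating steps +4, +2, +4, +2, …: 6, 10, 12, 16, 18 → 22.
Column n goes re, mi, fa, sol, la → ti (runs through the solfège scale do→ti).
Combining the parts gives 22  ti.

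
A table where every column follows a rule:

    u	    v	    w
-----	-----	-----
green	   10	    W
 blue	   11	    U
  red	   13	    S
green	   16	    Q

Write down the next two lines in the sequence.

blue  20  O; red  25  M

Column u: repeats green → blue → red; green, blue, red, green → blue → red.
Column v — differences are 1, 2, 3, … (increasing by 1 each time): 10, 11, 13, 16 → 20 → 25.
For the column w, letters move back 2 places in the alphabet: W, U, S, Q → O → M.
So the next two lines are blue  20  O and red  25  M.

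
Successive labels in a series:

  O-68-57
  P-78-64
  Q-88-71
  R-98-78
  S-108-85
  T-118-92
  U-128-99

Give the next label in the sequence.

Letter: letters move forward 1 place in the alphabet; O, P, Q, R, S, T, U → V.
Second component: +10 each step; 68, 78, 88, 98, 108, 118, 128 → 138.
For the third component, +7 each step: 57, 64, 71, 78, 85, 92, 99 → 106.
Putting it together: V-138-106.

V-138-106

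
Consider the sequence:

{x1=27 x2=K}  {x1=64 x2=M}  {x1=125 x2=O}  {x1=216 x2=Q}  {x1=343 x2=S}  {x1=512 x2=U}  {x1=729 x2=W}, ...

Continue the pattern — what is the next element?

{x1=1000 x2=Y}

X1: 27, 64, 125, 216, 343, 512, 729 → 1000 (perfect cubes: 3³, 4³, 5³, …).
X2: letters move forward 2 places in the alphabet; K, M, O, Q, S, U, W → Y.
Combining the parts gives {x1=1000 x2=Y}.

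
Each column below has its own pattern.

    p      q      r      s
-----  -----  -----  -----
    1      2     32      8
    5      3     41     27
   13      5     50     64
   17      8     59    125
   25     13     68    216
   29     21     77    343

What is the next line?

For the column p, alternating steps +4, +8, +4, +8, …: 1, 5, 13, 17, 25, 29 → 37.
Column q — each term is the sum of the two before it: 2, 3, 5, 8, 13, 21 → 34.
For the column r, +9 each step: 32, 41, 50, 59, 68, 77 → 86.
For the column s, perfect cubes: 2³, 3³, 4³, …: 8, 27, 64, 125, 216, 343 → 512.
So the next line is 37  34  86  512.

37  34  86  512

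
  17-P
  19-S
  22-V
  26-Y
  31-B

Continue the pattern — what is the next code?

First component: differences are 2, 3, 4, … (increasing by 1 each time), so 17, 19, 22, 26, 31 → 37.
Letter: letters move forward 3 places in the alphabet, wrapping Z→A; P, S, V, Y, B → E.
Putting it together: 37-E.

37-E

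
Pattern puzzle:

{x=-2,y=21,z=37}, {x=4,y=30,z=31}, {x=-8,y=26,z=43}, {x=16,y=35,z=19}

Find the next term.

X — ×(-2) each step: -2, 4, -8, 16 → -32.
Y — alternating steps +9, −4, +9, −4, …: 21, 30, 26, 35 → 31.
Z: together with the x always sums to 35; 37, 31, 43, 19 → 67.
So the next term is {x=-32,y=31,z=67}.

{x=-32,y=31,z=67}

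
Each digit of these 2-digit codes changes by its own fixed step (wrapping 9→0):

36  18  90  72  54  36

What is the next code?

18

First digit — −2 each step, mod 10: 3, 1, 9, 7, 5, 3 → 1.
Second digit: +2 each step, mod 10, so 6, 8, 0, 2, 4, 6 → 8.
Combining the parts gives 18.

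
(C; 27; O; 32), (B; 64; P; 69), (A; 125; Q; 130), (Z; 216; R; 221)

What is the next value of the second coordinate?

343

Second coordinate: 27, 64, 125, 216 → 343 (perfect cubes: 3³, 4³, 5³, …).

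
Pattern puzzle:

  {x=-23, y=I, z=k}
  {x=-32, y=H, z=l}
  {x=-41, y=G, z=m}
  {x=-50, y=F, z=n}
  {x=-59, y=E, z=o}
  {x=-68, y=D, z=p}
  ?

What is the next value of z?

q

For the z, letters move forward 1 place in the alphabet: k, l, m, n, o, p → q.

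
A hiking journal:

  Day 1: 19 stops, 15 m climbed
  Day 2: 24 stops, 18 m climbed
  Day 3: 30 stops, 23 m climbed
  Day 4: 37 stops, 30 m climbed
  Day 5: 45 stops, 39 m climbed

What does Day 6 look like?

54 stops, 50 m climbed

Stops goes 19, 24, 30, 37, 45 → 54 (differences are 5, 6, 7, … (increasing by 1 each time)).
For the m climbed, differences are 3, 5, 7, … (increasing by 2 each time): 15, 18, 23, 30, 39 → 50.
So the next row is 54 stops, 50 m climbed.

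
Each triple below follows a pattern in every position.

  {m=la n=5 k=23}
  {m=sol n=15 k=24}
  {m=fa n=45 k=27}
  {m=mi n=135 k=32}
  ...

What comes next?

{m=re n=405 k=39}

M: runs backward through the solfège scale do→ti, so la, sol, fa, mi → re.
N: ×3 each step; 5, 15, 45, 135 → 405.
K: differences are 1, 3, 5, … (increasing by 2 each time), so 23, 24, 27, 32 → 39.
Putting it together: {m=re n=405 k=39}.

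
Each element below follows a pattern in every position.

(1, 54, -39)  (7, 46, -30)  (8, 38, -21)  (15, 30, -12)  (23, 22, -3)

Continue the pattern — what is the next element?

First component: each term is the sum of the two before it; 1, 7, 8, 15, 23 → 38.
For the second component, −8 each step: 54, 46, 38, 30, 22 → 14.
Third component goes -39, -30, -21, -12, -3 → 6 (+9 each step).
Combining the parts gives (38, 14, 6).

(38, 14, 6)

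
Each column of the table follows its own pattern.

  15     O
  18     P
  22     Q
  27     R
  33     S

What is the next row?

For the first component, differences are 3, 4, 5, … (increasing by 1 each time): 15, 18, 22, 27, 33 → 40.
For the letter, letters move forward 1 place in the alphabet: O, P, Q, R, S → T.
Putting it together: 40  T.

40  T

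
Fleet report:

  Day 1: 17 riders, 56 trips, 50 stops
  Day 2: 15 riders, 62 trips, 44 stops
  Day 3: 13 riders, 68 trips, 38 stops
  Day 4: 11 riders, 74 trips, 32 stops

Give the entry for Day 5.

Riders: −2 each step, so 17, 15, 13, 11 → 9.
Trips: +6 each step, so 56, 62, 68, 74 → 80.
Stops goes 50, 44, 38, 32 → 26 (−6 each step).
Putting it together: 9 riders, 80 trips, 26 stops.

9 riders, 80 trips, 26 stops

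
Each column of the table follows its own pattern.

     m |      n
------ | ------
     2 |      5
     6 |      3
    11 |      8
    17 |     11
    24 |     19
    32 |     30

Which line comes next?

Column m goes 2, 6, 11, 17, 24, 32 → 41 (differences are 4, 5, 6, … (increasing by 1 each time)).
Column n: 5, 3, 8, 11, 19, 30 → 49 (each term is the sum of the two before it).
Putting it together: 41  49.

41  49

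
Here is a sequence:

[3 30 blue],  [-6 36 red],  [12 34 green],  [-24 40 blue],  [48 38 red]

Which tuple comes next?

First part goes 3, -6, 12, -24, 48 → -96 (×(-2) each step).
Second part goes 30, 36, 34, 40, 38 → 44 (alternating steps +6, −2, +6, −2, …).
Colour goes blue, red, green, blue, red → green (repeats blue → red → green).
Combining the parts gives [-96 44 green].

[-96 44 green]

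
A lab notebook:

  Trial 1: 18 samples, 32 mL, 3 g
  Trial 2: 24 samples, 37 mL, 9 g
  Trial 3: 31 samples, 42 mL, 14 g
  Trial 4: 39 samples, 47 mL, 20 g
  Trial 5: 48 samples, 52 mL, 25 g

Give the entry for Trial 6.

Samples: differences are 6, 7, 8, … (increasing by 1 each time); 18, 24, 31, 39, 48 → 58.
ML: +5 each step; 32, 37, 42, 47, 52 → 57.
G — alternating steps +6, +5, +6, +5, …: 3, 9, 14, 20, 25 → 31.
Putting it together: 58 samples, 57 mL, 31 g.

58 samples, 57 mL, 31 g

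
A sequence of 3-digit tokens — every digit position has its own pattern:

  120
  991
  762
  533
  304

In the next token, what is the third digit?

Third digit — +1 each step, mod 10: 0, 1, 2, 3, 4 → 5.

5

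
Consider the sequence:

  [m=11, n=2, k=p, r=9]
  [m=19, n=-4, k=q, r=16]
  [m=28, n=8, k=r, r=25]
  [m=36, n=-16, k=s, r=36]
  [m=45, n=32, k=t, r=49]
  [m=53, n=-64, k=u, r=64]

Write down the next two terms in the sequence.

M: alternating steps +8, +9, +8, +9, …, so 11, 19, 28, 36, 45, 53 → 62 → 70.
N: ×(-2) each step, so 2, -4, 8, -16, 32, -64 → 128 → -256.
K: letters move forward 1 place in the alphabet, so p, q, r, s, t, u → v → w.
R — perfect squares: 3², 4², 5², …: 9, 16, 25, 36, 49, 64 → 81 → 100.
Putting the parts together: [m=62, n=128, k=v, r=81] and then [m=70, n=-256, k=w, r=100].

[m=62, n=128, k=v, r=81], [m=70, n=-256, k=w, r=100]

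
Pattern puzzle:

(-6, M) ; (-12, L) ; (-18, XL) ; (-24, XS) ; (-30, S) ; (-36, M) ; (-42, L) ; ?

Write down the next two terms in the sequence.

For the first part, −6 each step: -6, -12, -18, -24, -30, -36, -42 → -48 → -54.
Size: repeats M → L → XL → XS → S; M, L, XL, XS, S, M, L → XL → XS.
Putting the parts together: (-48, XL) and then (-54, XS).

(-48, XL), (-54, XS)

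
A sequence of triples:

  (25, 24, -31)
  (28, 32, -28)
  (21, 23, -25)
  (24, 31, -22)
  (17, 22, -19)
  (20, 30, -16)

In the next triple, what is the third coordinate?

-13

Third coordinate: +3 each step, so -31, -28, -25, -22, -19, -16 → -13.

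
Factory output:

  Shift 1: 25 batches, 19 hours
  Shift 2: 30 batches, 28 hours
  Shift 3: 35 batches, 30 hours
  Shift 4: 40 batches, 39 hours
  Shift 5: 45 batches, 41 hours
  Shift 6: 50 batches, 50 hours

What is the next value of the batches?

Batches: +5 each step; 25, 30, 35, 40, 45, 50 → 55.

55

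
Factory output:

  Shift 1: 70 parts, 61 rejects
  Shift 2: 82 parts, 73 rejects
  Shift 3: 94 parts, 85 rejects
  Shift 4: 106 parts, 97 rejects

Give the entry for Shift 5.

118 parts, 109 rejects

Parts goes 70, 82, 94, 106 → 118 (+12 each step).
For the rejects, always 9 less than the parts: 61, 73, 85, 97 → 109.
So the next row is 118 parts, 109 rejects.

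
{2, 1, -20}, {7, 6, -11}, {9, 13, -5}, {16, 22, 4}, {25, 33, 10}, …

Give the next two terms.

{41, 46, 19}, {66, 61, 25}

First slot: each term is the sum of the two before it; 2, 7, 9, 16, 25 → 41 → 66.
Second slot: 1, 6, 13, 22, 33 → 46 → 61 (differences are 5, 7, 9, … (increasing by 2 each time)).
Third slot: -20, -11, -5, 4, 10 → 19 → 25 (alternating steps +9, +6, +9, +6, …).
So the next two terms are {41, 46, 19} and {66, 61, 25}.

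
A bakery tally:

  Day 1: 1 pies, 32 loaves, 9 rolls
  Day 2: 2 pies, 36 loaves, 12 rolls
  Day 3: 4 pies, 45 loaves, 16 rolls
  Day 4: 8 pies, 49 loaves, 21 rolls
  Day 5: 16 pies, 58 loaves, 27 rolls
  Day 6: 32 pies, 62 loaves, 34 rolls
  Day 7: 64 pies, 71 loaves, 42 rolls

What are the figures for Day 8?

128 pies, 75 loaves, 51 rolls

Pies: 1, 2, 4, 8, 16, 32, 64 → 128 (×2 each step).
Loaves goes 32, 36, 45, 49, 58, 62, 71 → 75 (alternating steps +4, +9, +4, +9, …).
Rolls goes 9, 12, 16, 21, 27, 34, 42 → 51 (differences are 3, 4, 5, … (increasing by 1 each time)).
Putting it together: 128 pies, 75 loaves, 51 rolls.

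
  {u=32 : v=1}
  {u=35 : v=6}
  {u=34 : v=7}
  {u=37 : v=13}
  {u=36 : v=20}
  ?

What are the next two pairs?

{u=39 : v=33}, {u=38 : v=53}

U goes 32, 35, 34, 37, 36 → 39 → 38 (alternating steps +3, −1, +3, −1, …).
V: each term is the sum of the two before it, so 1, 6, 7, 13, 20 → 33 → 53.
So the next two pairs are {u=39 : v=33} and {u=38 : v=53}.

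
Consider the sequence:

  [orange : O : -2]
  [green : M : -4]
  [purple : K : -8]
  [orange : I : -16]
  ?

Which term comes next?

Colour: repeats orange → green → purple; orange, green, purple, orange → green.
Letter: O, M, K, I → G (letters move back 2 places in the alphabet).
For the third coordinate, ×2 each step: -2, -4, -8, -16 → -32.
So the next term is [green : G : -32].

[green : G : -32]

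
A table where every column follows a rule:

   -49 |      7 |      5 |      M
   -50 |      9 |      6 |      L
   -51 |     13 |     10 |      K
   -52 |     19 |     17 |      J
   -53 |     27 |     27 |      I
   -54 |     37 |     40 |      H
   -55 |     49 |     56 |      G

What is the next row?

-56  63  75  F

First component: −1 each step; -49, -50, -51, -52, -53, -54, -55 → -56.
Second component goes 7, 9, 13, 19, 27, 37, 49 → 63 (differences are 2, 4, 6, … (increasing by 2 each time)).
Third component goes 5, 6, 10, 17, 27, 40, 56 → 75 (differences are 1, 4, 7, … (increasing by 3 each time)).
For the letter, letters move back 1 place in the alphabet: M, L, K, J, I, H, G → F.
So the next row is -56  63  75  F.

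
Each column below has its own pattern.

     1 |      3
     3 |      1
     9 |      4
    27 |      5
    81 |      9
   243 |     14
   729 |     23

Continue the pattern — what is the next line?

First component: ×3 each step, so 1, 3, 9, 27, 81, 243, 729 → 2187.
Second component: 3, 1, 4, 5, 9, 14, 23 → 37 (each term is the sum of the two before it).
So the next line is 2187  37.

2187  37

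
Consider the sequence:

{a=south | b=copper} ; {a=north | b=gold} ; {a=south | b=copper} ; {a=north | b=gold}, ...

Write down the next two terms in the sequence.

{a=south | b=copper}, {a=north | b=gold}

A: south, north, south, north → south → north (alternates south ↔ north).
B: alternates copper ↔ gold; copper, gold, copper, gold → copper → gold.
Putting the parts together: {a=south | b=copper} and then {a=north | b=gold}.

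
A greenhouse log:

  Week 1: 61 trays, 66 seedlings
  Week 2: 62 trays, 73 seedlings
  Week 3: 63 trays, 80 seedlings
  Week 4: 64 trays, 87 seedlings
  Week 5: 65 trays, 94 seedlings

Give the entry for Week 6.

Trays: 61, 62, 63, 64, 65 → 66 (+1 each step).
Seedlings goes 66, 73, 80, 87, 94 → 101 (+7 each step).
Combining the parts gives 66 trays, 101 seedlings.

66 trays, 101 seedlings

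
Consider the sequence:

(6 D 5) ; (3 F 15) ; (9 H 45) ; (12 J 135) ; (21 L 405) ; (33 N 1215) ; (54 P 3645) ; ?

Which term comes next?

(87 R 10935)

First component goes 6, 3, 9, 12, 21, 33, 54 → 87 (each term is the sum of the two before it).
Letter — letters move forward 2 places in the alphabet: D, F, H, J, L, N, P → R.
Third component — ×3 each step: 5, 15, 45, 135, 405, 1215, 3645 → 10935.
Putting it together: (87 R 10935).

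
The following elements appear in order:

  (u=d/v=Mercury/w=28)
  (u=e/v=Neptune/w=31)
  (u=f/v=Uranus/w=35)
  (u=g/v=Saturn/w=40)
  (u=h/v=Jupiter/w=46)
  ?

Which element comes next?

U: d, e, f, g, h → i (letters move forward 1 place in the alphabet).
V: runs backward through the planets Mercury→Neptune; Mercury, Neptune, Uranus, Saturn, Jupiter → Mars.
For the w, differences are 3, 4, 5, … (increasing by 1 each time): 28, 31, 35, 40, 46 → 53.
Combining the parts gives (u=i/v=Mars/w=53).

(u=i/v=Mars/w=53)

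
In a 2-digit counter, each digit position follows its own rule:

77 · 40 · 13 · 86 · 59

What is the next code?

22

First digit: −3 each step, mod 10, so 7, 4, 1, 8, 5 → 2.
Second digit goes 7, 0, 3, 6, 9 → 2 (+3 each step, mod 10).
Putting it together: 22.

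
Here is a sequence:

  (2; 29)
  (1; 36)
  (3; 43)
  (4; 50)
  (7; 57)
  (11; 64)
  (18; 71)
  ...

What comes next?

(29; 78)

First slot — each term is the sum of the two before it: 2, 1, 3, 4, 7, 11, 18 → 29.
Second slot goes 29, 36, 43, 50, 57, 64, 71 → 78 (+7 each step).
So the next term is (29; 78).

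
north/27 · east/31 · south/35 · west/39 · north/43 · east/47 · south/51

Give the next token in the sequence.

west/55

Direction — repeats north → east → south → west: north, east, south, west, north, east, south → west.
Second component: +4 each step, so 27, 31, 35, 39, 43, 47, 51 → 55.
Combining the parts gives west/55.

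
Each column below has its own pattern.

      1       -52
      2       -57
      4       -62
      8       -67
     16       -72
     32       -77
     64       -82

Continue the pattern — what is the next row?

First component: ×2 each step, so 1, 2, 4, 8, 16, 32, 64 → 128.
Second component: -52, -57, -62, -67, -72, -77, -82 → -87 (−5 each step).
Putting it together: 128  -87.

128  -87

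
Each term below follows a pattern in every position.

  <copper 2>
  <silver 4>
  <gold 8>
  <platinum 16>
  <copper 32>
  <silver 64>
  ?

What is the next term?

For the metal, repeats copper → silver → gold → platinum: copper, silver, gold, platinum, copper, silver → gold.
Second value: ×2 each step, so 2, 4, 8, 16, 32, 64 → 128.
Combining the parts gives <gold 128>.

<gold 128>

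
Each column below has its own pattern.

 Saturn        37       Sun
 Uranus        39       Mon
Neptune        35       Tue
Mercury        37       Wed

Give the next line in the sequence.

Venus  33  Thu

Planet: Saturn, Uranus, Neptune, Mercury → Venus (runs through the planets Mercury→Neptune).
Second component: alternating steps +2, −4, +2, −4, …, so 37, 39, 35, 37 → 33.
Day: runs through the weekdays Mon→Sun, so Sun, Mon, Tue, Wed → Thu.
Combining the parts gives Venus  33  Thu.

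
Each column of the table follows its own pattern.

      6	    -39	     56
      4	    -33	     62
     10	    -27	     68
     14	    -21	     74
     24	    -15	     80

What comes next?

38  -9  86

First component goes 6, 4, 10, 14, 24 → 38 (each term is the sum of the two before it).
Second component: -39, -33, -27, -21, -15 → -9 (+6 each step).
Third component: +6 each step, so 56, 62, 68, 74, 80 → 86.
Putting it together: 38  -9  86.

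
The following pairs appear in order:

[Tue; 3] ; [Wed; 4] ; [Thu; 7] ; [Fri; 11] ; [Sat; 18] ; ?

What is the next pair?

Day: Tue, Wed, Thu, Fri, Sat → Sun (runs through the weekdays Mon→Sun).
Second coordinate: each term is the sum of the two before it; 3, 4, 7, 11, 18 → 29.
Combining the parts gives [Sun; 29].

[Sun; 29]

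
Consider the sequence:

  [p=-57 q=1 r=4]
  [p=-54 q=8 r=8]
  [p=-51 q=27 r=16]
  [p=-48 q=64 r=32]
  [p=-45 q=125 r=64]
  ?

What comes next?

P — +3 each step: -57, -54, -51, -48, -45 → -42.
Q: perfect cubes: 1³, 2³, 3³, …, so 1, 8, 27, 64, 125 → 216.
R: ×2 each step, so 4, 8, 16, 32, 64 → 128.
Combining the parts gives [p=-42 q=216 r=128].

[p=-42 q=216 r=128]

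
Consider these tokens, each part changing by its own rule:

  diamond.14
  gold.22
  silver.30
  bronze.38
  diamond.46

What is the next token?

gold.54

Rank: repeats diamond → gold → silver → bronze, so diamond, gold, silver, bronze, diamond → gold.
For the second component, +8 each step: 14, 22, 30, 38, 46 → 54.
Putting it together: gold.54.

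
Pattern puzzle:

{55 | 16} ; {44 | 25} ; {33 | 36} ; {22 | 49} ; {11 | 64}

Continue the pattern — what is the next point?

{0 | 81}

For the first slot, −11 each step: 55, 44, 33, 22, 11 → 0.
Second slot: perfect squares: 4², 5², 6², …; 16, 25, 36, 49, 64 → 81.
So the next point is {0 | 81}.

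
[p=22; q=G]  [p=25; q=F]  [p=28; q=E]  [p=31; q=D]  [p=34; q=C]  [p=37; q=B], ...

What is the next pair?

[p=40; q=A]

P: +3 each step; 22, 25, 28, 31, 34, 37 → 40.
Q: letters move back 1 place in the alphabet; G, F, E, D, C, B → A.
Combining the parts gives [p=40; q=A].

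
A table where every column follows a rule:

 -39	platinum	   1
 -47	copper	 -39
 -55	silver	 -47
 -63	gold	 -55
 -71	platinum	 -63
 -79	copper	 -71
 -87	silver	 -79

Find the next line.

First component: −8 each step, so -39, -47, -55, -63, -71, -79, -87 → -95.
Metal — repeats platinum → copper → silver → gold: platinum, copper, silver, gold, platinum, copper, silver → gold.
Third component goes 1, -39, -47, -55, -63, -71, -79 → -87 (always the previous value of the first component).
Combining the parts gives -95  gold  -87.

-95  gold  -87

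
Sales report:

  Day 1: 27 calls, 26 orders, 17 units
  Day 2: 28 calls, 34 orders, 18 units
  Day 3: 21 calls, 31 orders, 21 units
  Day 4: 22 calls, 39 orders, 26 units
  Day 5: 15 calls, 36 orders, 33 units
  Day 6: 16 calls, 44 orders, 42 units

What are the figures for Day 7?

9 calls, 41 orders, 53 units

Calls goes 27, 28, 21, 22, 15, 16 → 9 (alternating steps +1, −7, +1, −7, …).
Orders goes 26, 34, 31, 39, 36, 44 → 41 (alternating steps +8, −3, +8, −3, …).
Units: 17, 18, 21, 26, 33, 42 → 53 (differences are 1, 3, 5, … (increasing by 2 each time)).
So the next row is 9 calls, 41 orders, 53 units.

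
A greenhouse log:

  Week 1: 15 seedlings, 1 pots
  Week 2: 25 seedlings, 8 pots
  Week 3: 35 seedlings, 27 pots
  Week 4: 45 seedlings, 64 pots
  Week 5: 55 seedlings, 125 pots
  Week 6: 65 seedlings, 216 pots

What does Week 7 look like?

Seedlings: +10 each step; 15, 25, 35, 45, 55, 65 → 75.
Pots — perfect cubes: 1³, 2³, 3³, …: 1, 8, 27, 64, 125, 216 → 343.
Putting it together: 75 seedlings, 343 pots.

75 seedlings, 343 pots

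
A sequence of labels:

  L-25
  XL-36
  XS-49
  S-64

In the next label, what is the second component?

Second component: perfect squares: 5², 6², 7², …, so 25, 36, 49, 64 → 81.

81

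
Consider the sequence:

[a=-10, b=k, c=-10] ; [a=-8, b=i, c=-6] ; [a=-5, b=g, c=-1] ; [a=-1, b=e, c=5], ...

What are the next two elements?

For the a, differences are 2, 3, 4, … (increasing by 1 each time): -10, -8, -5, -1 → 4 → 10.
For the b, letters move back 2 places in the alphabet: k, i, g, e → c → a.
C: -10, -6, -1, 5 → 12 → 20 (differences are 4, 5, 6, … (increasing by 1 each time)).
Putting the parts together: [a=4, b=c, c=12] and then [a=10, b=a, c=20].

[a=4, b=c, c=12], [a=10, b=a, c=20]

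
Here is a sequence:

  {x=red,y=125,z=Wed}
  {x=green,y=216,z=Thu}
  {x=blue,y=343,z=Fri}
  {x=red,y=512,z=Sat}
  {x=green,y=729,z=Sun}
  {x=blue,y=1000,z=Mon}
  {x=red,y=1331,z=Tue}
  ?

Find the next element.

X: red, green, blue, red, green, blue, red → green (repeats red → green → blue).
For the y, perfect cubes: 5³, 6³, 7³, …: 125, 216, 343, 512, 729, 1000, 1331 → 1728.
Z: Wed, Thu, Fri, Sat, Sun, Mon, Tue → Wed (runs through the weekdays Mon→Sun).
Combining the parts gives {x=green,y=1728,z=Wed}.

{x=green,y=1728,z=Wed}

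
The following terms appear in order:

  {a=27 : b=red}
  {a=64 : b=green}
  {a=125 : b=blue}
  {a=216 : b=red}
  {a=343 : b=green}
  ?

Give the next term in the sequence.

{a=512 : b=blue}

A goes 27, 64, 125, 216, 343 → 512 (perfect cubes: 3³, 4³, 5³, …).
B — repeats red → green → blue: red, green, blue, red, green → blue.
Putting it together: {a=512 : b=blue}.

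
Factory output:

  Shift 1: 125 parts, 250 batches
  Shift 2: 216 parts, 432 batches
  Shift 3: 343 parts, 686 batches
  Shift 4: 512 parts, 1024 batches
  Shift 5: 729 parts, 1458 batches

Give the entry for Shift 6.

Parts goes 125, 216, 343, 512, 729 → 1000 (perfect cubes: 5³, 6³, 7³, …).
Batches — always 2 × the parts: 250, 432, 686, 1024, 1458 → 2000.
Putting it together: 1000 parts, 2000 batches.

1000 parts, 2000 batches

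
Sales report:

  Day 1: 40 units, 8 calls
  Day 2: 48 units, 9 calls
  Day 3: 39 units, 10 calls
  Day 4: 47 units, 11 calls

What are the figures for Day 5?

38 units, 12 calls

For the units, alternating steps +8, −9, +8, −9, …: 40, 48, 39, 47 → 38.
Calls: 8, 9, 10, 11 → 12 (+1 each step).
Combining the parts gives 38 units, 12 calls.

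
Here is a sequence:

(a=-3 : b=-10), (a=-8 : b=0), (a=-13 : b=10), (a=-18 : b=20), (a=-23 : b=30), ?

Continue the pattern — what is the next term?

(a=-28 : b=40)

A — −5 each step: -3, -8, -13, -18, -23 → -28.
B: -10, 0, 10, 20, 30 → 40 (+10 each step).
Putting it together: (a=-28 : b=40).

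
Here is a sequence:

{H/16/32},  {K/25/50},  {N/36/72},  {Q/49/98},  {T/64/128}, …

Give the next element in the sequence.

{W/81/162}

For the letter, letters move forward 3 places in the alphabet: H, K, N, Q, T → W.
Second value: perfect squares: 4², 5², 6², …, so 16, 25, 36, 49, 64 → 81.
Third value: always 2 × the second value; 32, 50, 72, 98, 128 → 162.
So the next element is {W/81/162}.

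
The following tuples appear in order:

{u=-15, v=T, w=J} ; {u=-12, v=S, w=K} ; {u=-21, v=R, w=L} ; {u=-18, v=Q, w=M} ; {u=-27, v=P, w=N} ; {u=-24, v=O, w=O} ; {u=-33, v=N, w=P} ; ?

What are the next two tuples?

{u=-30, v=M, w=Q}, {u=-39, v=L, w=R}

U goes -15, -12, -21, -18, -27, -24, -33 → -30 → -39 (alternating steps +3, −9, +3, −9, …).
For the v, letters move back 1 place in the alphabet: T, S, R, Q, P, O, N → M → L.
W: letters move forward 1 place in the alphabet, so J, K, L, M, N, O, P → Q → R.
Putting the parts together: {u=-30, v=M, w=Q} and then {u=-39, v=L, w=R}.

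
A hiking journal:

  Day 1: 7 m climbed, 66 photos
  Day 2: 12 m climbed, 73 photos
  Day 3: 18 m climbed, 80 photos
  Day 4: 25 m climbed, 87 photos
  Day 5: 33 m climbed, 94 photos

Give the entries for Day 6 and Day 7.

42 m climbed, 101 photos; 52 m climbed, 108 photos

M climbed: 7, 12, 18, 25, 33 → 42 → 52 (differences are 5, 6, 7, … (increasing by 1 each time)).
Photos: 66, 73, 80, 87, 94 → 101 → 108 (+7 each step).
Putting the parts together: 42 m climbed, 101 photos and then 52 m climbed, 108 photos.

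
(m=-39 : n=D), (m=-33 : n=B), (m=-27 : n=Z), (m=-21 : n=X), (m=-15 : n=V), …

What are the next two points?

(m=-9 : n=T), (m=-3 : n=R)

M: +6 each step, so -39, -33, -27, -21, -15 → -9 → -3.
N: letters move back 2 places in the alphabet, wrapping A→Z; D, B, Z, X, V → T → R.
So the next two points are (m=-9 : n=T) and (m=-3 : n=R).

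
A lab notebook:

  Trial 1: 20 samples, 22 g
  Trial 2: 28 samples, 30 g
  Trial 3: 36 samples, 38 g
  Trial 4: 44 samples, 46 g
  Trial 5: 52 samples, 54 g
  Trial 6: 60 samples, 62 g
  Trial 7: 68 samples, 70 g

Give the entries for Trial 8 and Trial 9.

Samples: +8 each step; 20, 28, 36, 44, 52, 60, 68 → 76 → 84.
G: 22, 30, 38, 46, 54, 62, 70 → 78 → 86 (always 2 more than the samples).
Putting the parts together: 76 samples, 78 g and then 84 samples, 86 g.

76 samples, 78 g; 84 samples, 86 g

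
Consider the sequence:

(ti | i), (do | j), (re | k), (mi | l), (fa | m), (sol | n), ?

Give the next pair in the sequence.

Note goes ti, do, re, mi, fa, sol → la (runs through the solfège scale do→ti).
Letter: letters move forward 1 place in the alphabet; i, j, k, l, m, n → o.
Putting it together: (la | o).

(la | o)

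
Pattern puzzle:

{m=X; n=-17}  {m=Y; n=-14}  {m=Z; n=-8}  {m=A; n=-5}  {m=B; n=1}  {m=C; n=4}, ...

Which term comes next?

{m=D; n=10}

M: letters move forward 1 place in the alphabet, wrapping Z→A, so X, Y, Z, A, B, C → D.
N: alternating steps +3, +6, +3, +6, …; -17, -14, -8, -5, 1, 4 → 10.
Combining the parts gives {m=D; n=10}.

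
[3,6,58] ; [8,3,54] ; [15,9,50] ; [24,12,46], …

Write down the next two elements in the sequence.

For the first value, differences are 5, 7, 9, … (increasing by 2 each time): 3, 8, 15, 24 → 35 → 48.
Second value: 6, 3, 9, 12 → 21 → 33 (each term is the sum of the two before it).
Third value: −4 each step; 58, 54, 50, 46 → 42 → 38.
So the next two elements are [35,21,42] and [48,33,38].

[35,21,42], [48,33,38]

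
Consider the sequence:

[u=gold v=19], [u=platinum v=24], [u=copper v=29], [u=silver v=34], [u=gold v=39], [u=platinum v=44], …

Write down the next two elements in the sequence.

U — repeats gold → platinum → copper → silver: gold, platinum, copper, silver, gold, platinum → copper → silver.
V — +5 each step: 19, 24, 29, 34, 39, 44 → 49 → 54.
Putting the parts together: [u=copper v=49] and then [u=silver v=54].

[u=copper v=49], [u=silver v=54]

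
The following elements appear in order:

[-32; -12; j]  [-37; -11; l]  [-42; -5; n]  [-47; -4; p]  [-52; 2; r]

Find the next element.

First part: −5 each step; -32, -37, -42, -47, -52 → -57.
For the second part, alternating steps +1, +6, +1, +6, …: -12, -11, -5, -4, 2 → 3.
Letter: j, l, n, p, r → t (letters move forward 2 places in the alphabet).
Putting it together: [-57; 3; t].

[-57; 3; t]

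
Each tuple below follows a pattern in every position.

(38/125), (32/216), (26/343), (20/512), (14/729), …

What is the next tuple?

(8/1000)

First coordinate — −6 each step: 38, 32, 26, 20, 14 → 8.
Second coordinate: perfect cubes: 5³, 6³, 7³, …, so 125, 216, 343, 512, 729 → 1000.
So the next tuple is (8/1000).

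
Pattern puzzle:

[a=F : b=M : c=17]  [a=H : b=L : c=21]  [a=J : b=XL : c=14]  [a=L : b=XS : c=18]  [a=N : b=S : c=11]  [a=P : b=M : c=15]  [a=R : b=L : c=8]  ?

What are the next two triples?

A: letters move forward 2 places in the alphabet, so F, H, J, L, N, P, R → T → V.
B goes M, L, XL, XS, S, M, L → XL → XS (repeats M → L → XL → XS → S).
C: alternating steps +4, −7, +4, −7, …; 17, 21, 14, 18, 11, 15, 8 → 12 → 5.
So the next two triples are [a=T : b=XL : c=12] and [a=V : b=XS : c=5].

[a=T : b=XL : c=12], [a=V : b=XS : c=5]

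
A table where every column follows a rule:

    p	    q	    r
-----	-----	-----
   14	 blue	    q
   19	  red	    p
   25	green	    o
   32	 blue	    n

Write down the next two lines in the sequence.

Column p: 14, 19, 25, 32 → 40 → 49 (differences are 5, 6, 7, … (increasing by 1 each time)).
Column q goes blue, red, green, blue → red → green (repeats blue → red → green).
For the column r, letters move back 1 place in the alphabet: q, p, o, n → m → l.
So the next two lines are 40  red  m and 49  green  l.

40  red  m; 49  green  l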